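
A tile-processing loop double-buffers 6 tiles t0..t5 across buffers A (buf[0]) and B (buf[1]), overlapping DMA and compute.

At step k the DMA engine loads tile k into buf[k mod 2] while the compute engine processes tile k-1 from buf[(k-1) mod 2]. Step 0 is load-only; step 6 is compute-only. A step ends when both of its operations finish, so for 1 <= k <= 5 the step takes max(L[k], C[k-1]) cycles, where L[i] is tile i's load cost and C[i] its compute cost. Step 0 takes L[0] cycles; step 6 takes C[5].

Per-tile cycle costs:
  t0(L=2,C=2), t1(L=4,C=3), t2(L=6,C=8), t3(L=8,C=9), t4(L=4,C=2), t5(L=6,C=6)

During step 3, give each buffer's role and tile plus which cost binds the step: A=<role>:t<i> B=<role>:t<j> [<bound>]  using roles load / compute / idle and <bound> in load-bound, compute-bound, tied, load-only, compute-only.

step 0: L[0]=2 → dur=2, Σ=2 | A=load:t0 B=idle [load-only]
step 1: L[1]=4 C[0]=2 → dur=4, Σ=6 | A=compute:t0 B=load:t1 [load-bound]
step 2: L[2]=6 C[1]=3 → dur=6, Σ=12 | A=load:t2 B=compute:t1 [load-bound]
step 3: L[3]=8 C[2]=8 → dur=8, Σ=20 | A=compute:t2 B=load:t3 [tied]
step 4: L[4]=4 C[3]=9 → dur=9, Σ=29 | A=load:t4 B=compute:t3 [compute-bound]
step 5: L[5]=6 C[4]=2 → dur=6, Σ=35 | A=compute:t4 B=load:t5 [load-bound]
step 6: C[5]=6 → dur=6, Σ=41 | A=idle B=compute:t5 [compute-only]

step 3: A=compute:t2 B=load:t3 [tied]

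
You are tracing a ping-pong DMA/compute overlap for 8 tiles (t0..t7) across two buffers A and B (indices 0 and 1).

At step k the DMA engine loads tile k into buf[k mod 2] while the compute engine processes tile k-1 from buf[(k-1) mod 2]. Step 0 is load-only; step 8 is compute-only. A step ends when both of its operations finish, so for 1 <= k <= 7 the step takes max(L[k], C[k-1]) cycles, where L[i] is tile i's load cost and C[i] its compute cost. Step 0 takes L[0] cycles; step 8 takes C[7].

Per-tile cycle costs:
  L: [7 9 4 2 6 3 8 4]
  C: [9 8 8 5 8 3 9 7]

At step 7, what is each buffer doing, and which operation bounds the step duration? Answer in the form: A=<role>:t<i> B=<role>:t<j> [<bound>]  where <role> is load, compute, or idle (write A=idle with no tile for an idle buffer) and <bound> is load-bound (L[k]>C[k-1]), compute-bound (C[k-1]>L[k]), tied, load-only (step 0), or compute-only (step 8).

step 7: A=compute:t6 B=load:t7 [compute-bound]

k=0 load=t0/7c comp=- wait=7 total=7
k=1 load=t1/9c comp=t0/9c wait=9 total=16
k=2 load=t2/4c comp=t1/8c wait=8 total=24
k=3 load=t3/2c comp=t2/8c wait=8 total=32
k=4 load=t4/6c comp=t3/5c wait=6 total=38
k=5 load=t5/3c comp=t4/8c wait=8 total=46
k=6 load=t6/8c comp=t5/3c wait=8 total=54
k=7 load=t7/4c comp=t6/9c wait=9 total=63
k=8 load=- comp=t7/7c wait=7 total=70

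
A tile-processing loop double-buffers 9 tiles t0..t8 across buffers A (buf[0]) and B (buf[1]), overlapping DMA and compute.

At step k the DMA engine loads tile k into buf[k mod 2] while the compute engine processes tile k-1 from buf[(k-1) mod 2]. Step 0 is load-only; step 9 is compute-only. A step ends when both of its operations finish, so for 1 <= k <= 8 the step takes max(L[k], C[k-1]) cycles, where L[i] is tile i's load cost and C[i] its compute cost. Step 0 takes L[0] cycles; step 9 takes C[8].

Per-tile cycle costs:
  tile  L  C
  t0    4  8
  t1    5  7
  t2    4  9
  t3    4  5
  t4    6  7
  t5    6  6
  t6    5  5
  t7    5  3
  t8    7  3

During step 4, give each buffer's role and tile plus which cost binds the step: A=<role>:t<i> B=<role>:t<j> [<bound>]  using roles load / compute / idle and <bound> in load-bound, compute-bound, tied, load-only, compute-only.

step 4: A=load:t4 B=compute:t3 [load-bound]

  0. 4=4c; end=4; A:t0 B:-
  1. max(5,8)=8c; end=12; A:t0 B:t1
  2. max(4,7)=7c; end=19; A:t2 B:t1
  3. max(4,9)=9c; end=28; A:t2 B:t3
  4. max(6,5)=6c; end=34; A:t4 B:t3
  5. max(6,7)=7c; end=41; A:t4 B:t5
  6. max(5,6)=6c; end=47; A:t6 B:t5
  7. max(5,5)=5c; end=52; A:t6 B:t7
  8. max(7,3)=7c; end=59; A:t8 B:t7
  9. 3=3c; end=62; A:t8 B:t7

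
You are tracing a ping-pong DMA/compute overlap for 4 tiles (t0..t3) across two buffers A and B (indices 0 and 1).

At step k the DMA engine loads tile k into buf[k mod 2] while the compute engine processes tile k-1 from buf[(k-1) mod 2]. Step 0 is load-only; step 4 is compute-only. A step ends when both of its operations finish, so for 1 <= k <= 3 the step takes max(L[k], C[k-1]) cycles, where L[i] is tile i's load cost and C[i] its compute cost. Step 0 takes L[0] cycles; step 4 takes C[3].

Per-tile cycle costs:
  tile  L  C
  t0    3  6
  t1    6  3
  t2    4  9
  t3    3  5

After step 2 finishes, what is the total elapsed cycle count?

step 0: L[0]=3 → dur=3, Σ=3 | A=load:t0 B=idle [load-only]
step 1: L[1]=6 C[0]=6 → dur=6, Σ=9 | A=compute:t0 B=load:t1 [tied]
step 2: L[2]=4 C[1]=3 → dur=4, Σ=13 | A=load:t2 B=compute:t1 [load-bound]
step 3: L[3]=3 C[2]=9 → dur=9, Σ=22 | A=compute:t2 B=load:t3 [compute-bound]
step 4: C[3]=5 → dur=5, Σ=27 | A=idle B=compute:t3 [compute-only]

end_cycle[2] = 13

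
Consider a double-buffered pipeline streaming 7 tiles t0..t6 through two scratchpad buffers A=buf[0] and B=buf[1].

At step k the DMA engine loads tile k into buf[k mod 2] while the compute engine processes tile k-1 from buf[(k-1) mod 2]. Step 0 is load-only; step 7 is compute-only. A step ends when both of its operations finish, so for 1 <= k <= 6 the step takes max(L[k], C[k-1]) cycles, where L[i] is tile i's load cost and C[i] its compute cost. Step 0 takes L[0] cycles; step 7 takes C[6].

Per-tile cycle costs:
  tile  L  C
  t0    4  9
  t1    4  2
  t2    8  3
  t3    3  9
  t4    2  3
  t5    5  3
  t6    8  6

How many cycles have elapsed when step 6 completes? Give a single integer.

[0] DMA t0→A (4c) ∥ CU idle ⇒ 4c, clock 4
[1] DMA t1→B (4c) ∥ CU A:t0 (9c) ⇒ 9c, clock 13
[2] DMA t2→A (8c) ∥ CU B:t1 (2c) ⇒ 8c, clock 21
[3] DMA t3→B (3c) ∥ CU A:t2 (3c) ⇒ 3c, clock 24
[4] DMA t4→A (2c) ∥ CU B:t3 (9c) ⇒ 9c, clock 33
[5] DMA t5→B (5c) ∥ CU A:t4 (3c) ⇒ 5c, clock 38
[6] DMA t6→A (8c) ∥ CU B:t5 (3c) ⇒ 8c, clock 46
[7] DMA idle ∥ CU A:t6 (6c) ⇒ 6c, clock 52

end_cycle[6] = 46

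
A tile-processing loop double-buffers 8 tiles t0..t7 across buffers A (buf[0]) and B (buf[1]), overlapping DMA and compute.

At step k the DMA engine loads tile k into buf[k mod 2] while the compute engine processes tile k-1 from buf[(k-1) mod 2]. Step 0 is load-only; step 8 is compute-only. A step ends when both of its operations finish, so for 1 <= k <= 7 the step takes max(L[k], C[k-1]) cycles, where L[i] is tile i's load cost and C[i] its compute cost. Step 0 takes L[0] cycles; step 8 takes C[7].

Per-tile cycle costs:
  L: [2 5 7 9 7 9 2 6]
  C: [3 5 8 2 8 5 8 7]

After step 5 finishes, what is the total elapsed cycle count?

end_cycle[5] = 39

step 0: L[0]=2 → dur=2, Σ=2 | A=load:t0 B=idle [load-only]
step 1: L[1]=5 C[0]=3 → dur=5, Σ=7 | A=compute:t0 B=load:t1 [load-bound]
step 2: L[2]=7 C[1]=5 → dur=7, Σ=14 | A=load:t2 B=compute:t1 [load-bound]
step 3: L[3]=9 C[2]=8 → dur=9, Σ=23 | A=compute:t2 B=load:t3 [load-bound]
step 4: L[4]=7 C[3]=2 → dur=7, Σ=30 | A=load:t4 B=compute:t3 [load-bound]
step 5: L[5]=9 C[4]=8 → dur=9, Σ=39 | A=compute:t4 B=load:t5 [load-bound]
step 6: L[6]=2 C[5]=5 → dur=5, Σ=44 | A=load:t6 B=compute:t5 [compute-bound]
step 7: L[7]=6 C[6]=8 → dur=8, Σ=52 | A=compute:t6 B=load:t7 [compute-bound]
step 8: C[7]=7 → dur=7, Σ=59 | A=idle B=compute:t7 [compute-only]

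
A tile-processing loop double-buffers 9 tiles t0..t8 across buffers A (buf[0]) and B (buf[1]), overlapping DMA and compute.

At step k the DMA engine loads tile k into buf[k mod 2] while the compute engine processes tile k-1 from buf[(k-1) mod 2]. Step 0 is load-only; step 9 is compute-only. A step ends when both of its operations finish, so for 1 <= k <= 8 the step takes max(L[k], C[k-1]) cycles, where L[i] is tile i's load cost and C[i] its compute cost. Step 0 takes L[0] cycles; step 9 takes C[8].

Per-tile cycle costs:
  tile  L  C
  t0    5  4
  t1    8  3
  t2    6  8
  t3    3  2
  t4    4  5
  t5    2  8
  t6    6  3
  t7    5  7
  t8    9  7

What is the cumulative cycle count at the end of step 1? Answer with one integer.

k=0 load=t0/5c comp=- wait=5 total=5
k=1 load=t1/8c comp=t0/4c wait=8 total=13
k=2 load=t2/6c comp=t1/3c wait=6 total=19
k=3 load=t3/3c comp=t2/8c wait=8 total=27
k=4 load=t4/4c comp=t3/2c wait=4 total=31
k=5 load=t5/2c comp=t4/5c wait=5 total=36
k=6 load=t6/6c comp=t5/8c wait=8 total=44
k=7 load=t7/5c comp=t6/3c wait=5 total=49
k=8 load=t8/9c comp=t7/7c wait=9 total=58
k=9 load=- comp=t8/7c wait=7 total=65

end_cycle[1] = 13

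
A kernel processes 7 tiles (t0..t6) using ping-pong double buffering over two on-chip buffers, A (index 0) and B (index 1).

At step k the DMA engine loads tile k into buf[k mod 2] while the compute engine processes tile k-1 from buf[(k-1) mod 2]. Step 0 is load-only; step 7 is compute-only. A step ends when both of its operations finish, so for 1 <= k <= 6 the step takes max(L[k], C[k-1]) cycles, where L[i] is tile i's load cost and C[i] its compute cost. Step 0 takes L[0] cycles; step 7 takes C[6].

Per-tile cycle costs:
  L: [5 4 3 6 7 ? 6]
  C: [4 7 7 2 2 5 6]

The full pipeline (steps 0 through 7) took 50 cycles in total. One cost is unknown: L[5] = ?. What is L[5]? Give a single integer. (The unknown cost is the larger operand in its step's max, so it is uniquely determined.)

L[5] = 8

step 0 | dur = L[0]=5 = 5
step 1 | dur = max(L[1]=4, C[0]=4) = 4
step 2 | dur = max(L[2]=3, C[1]=7) = 7
step 3 | dur = max(L[3]=6, C[2]=7) = 7
step 4 | dur = max(L[4]=7, C[3]=2) = 7
step 5 | dur = max(L[5]=?, C[4]=2) = L[5]  (unknown; binding)
step 6 | dur = max(L[6]=6, C[5]=5) = 6
step 7 | dur = C[6]=6 = 6
sum of known step durations = 42
dur[5] = total - known = 50 - 42 = 8
L[5] is the binding max in step 5, so L[5] = dur[5] = 8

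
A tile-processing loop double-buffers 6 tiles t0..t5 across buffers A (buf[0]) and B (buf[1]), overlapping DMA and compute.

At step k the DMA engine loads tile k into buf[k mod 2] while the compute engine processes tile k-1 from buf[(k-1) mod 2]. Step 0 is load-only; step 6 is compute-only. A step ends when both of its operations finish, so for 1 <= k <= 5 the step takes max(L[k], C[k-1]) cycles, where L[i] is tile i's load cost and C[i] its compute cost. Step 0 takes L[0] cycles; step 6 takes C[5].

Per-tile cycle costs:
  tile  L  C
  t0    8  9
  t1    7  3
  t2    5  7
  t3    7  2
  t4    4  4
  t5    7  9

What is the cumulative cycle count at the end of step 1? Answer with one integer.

end_cycle[1] = 17

k=0 load=t0/8c comp=- wait=8 total=8
k=1 load=t1/7c comp=t0/9c wait=9 total=17
k=2 load=t2/5c comp=t1/3c wait=5 total=22
k=3 load=t3/7c comp=t2/7c wait=7 total=29
k=4 load=t4/4c comp=t3/2c wait=4 total=33
k=5 load=t5/7c comp=t4/4c wait=7 total=40
k=6 load=- comp=t5/9c wait=9 total=49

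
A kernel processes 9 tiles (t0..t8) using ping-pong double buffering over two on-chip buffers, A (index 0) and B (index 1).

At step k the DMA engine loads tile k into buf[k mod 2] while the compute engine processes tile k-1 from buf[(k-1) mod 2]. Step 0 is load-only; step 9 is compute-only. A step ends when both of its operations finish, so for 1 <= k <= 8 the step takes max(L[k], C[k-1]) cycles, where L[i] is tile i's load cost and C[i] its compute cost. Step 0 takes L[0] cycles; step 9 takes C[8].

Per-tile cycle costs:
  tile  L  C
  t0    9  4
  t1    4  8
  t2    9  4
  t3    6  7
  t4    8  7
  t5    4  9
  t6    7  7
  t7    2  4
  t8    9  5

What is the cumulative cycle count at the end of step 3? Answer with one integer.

[0] DMA t0→A (9c) ∥ CU idle ⇒ 9c, clock 9
[1] DMA t1→B (4c) ∥ CU A:t0 (4c) ⇒ 4c, clock 13
[2] DMA t2→A (9c) ∥ CU B:t1 (8c) ⇒ 9c, clock 22
[3] DMA t3→B (6c) ∥ CU A:t2 (4c) ⇒ 6c, clock 28
[4] DMA t4→A (8c) ∥ CU B:t3 (7c) ⇒ 8c, clock 36
[5] DMA t5→B (4c) ∥ CU A:t4 (7c) ⇒ 7c, clock 43
[6] DMA t6→A (7c) ∥ CU B:t5 (9c) ⇒ 9c, clock 52
[7] DMA t7→B (2c) ∥ CU A:t6 (7c) ⇒ 7c, clock 59
[8] DMA t8→A (9c) ∥ CU B:t7 (4c) ⇒ 9c, clock 68
[9] DMA idle ∥ CU A:t8 (5c) ⇒ 5c, clock 73

end_cycle[3] = 28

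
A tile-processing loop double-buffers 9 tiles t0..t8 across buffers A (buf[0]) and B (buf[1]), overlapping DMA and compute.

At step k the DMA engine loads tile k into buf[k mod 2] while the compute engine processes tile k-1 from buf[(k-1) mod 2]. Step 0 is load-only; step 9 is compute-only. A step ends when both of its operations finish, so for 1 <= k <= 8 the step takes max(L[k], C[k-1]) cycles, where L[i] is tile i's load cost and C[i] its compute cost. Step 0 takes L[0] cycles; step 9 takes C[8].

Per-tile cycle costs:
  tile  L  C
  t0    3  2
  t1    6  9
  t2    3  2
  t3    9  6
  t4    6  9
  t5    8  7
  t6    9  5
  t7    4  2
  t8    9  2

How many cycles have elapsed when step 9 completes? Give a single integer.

end_cycle[9] = 67

k=0 load=t0/3c comp=- wait=3 total=3
k=1 load=t1/6c comp=t0/2c wait=6 total=9
k=2 load=t2/3c comp=t1/9c wait=9 total=18
k=3 load=t3/9c comp=t2/2c wait=9 total=27
k=4 load=t4/6c comp=t3/6c wait=6 total=33
k=5 load=t5/8c comp=t4/9c wait=9 total=42
k=6 load=t6/9c comp=t5/7c wait=9 total=51
k=7 load=t7/4c comp=t6/5c wait=5 total=56
k=8 load=t8/9c comp=t7/2c wait=9 total=65
k=9 load=- comp=t8/2c wait=2 total=67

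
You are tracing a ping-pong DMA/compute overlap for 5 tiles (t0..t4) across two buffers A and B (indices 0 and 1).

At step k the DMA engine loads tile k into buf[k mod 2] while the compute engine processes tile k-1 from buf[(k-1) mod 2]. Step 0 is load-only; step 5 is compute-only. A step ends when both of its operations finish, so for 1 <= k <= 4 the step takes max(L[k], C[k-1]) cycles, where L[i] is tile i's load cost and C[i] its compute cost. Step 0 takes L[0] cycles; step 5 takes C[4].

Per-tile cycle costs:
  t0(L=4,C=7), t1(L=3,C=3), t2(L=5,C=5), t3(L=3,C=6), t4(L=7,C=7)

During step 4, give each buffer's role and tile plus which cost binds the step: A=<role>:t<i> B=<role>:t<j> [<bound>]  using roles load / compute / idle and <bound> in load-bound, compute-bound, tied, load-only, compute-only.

step 4: A=load:t4 B=compute:t3 [load-bound]

  0. 4=4c; end=4; A:t0 B:-
  1. max(3,7)=7c; end=11; A:t0 B:t1
  2. max(5,3)=5c; end=16; A:t2 B:t1
  3. max(3,5)=5c; end=21; A:t2 B:t3
  4. max(7,6)=7c; end=28; A:t4 B:t3
  5. 7=7c; end=35; A:t4 B:t3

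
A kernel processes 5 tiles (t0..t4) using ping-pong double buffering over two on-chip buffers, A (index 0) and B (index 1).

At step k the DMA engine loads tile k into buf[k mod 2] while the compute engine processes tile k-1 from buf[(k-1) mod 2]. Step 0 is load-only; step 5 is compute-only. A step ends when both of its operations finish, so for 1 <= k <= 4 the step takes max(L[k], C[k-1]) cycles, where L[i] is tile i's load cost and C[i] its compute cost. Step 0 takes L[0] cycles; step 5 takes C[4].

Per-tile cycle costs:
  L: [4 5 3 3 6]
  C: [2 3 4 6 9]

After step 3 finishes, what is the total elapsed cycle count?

  0. 4=4c; end=4; A:t0 B:-
  1. max(5,2)=5c; end=9; A:t0 B:t1
  2. max(3,3)=3c; end=12; A:t2 B:t1
  3. max(3,4)=4c; end=16; A:t2 B:t3
  4. max(6,6)=6c; end=22; A:t4 B:t3
  5. 9=9c; end=31; A:t4 B:t3

end_cycle[3] = 16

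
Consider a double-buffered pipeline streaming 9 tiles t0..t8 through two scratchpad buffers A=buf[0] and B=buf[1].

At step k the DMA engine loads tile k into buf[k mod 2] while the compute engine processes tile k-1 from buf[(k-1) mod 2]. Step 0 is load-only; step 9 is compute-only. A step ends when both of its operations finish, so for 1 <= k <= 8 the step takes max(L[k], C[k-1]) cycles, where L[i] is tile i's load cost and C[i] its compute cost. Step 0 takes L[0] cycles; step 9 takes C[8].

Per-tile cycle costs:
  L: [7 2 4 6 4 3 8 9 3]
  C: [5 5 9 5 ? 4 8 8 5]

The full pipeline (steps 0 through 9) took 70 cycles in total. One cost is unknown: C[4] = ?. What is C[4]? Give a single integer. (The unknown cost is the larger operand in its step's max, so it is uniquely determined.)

step 0: dur = L[0]=7 = 7
step 1: dur = max(L[1]=2, C[0]=5) = 5
step 2: dur = max(L[2]=4, C[1]=5) = 5
step 3: dur = max(L[3]=6, C[2]=9) = 9
step 4: dur = max(L[4]=4, C[3]=5) = 5
step 5: dur = max(L[5]=3, C[4]=?) = C[4]  (unknown; binding)
step 6: dur = max(L[6]=8, C[5]=4) = 8
step 7: dur = max(L[7]=9, C[6]=8) = 9
step 8: dur = max(L[8]=3, C[7]=8) = 8
step 9: dur = C[8]=5 = 5
sum of known step durations = 61
dur[5] = total - known = 70 - 61 = 9
C[4] is the binding max in step 5, so C[4] = dur[5] = 9

C[4] = 9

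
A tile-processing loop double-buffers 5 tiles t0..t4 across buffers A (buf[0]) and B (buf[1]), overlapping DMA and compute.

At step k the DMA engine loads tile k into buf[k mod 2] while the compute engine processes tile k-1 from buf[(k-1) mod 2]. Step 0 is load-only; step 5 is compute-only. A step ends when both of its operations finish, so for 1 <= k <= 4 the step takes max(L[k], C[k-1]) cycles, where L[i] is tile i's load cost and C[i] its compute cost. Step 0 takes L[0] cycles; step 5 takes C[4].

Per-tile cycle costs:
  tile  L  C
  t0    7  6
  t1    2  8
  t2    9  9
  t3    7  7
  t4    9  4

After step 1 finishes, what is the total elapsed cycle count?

k=0 load=t0/7c comp=- wait=7 total=7
k=1 load=t1/2c comp=t0/6c wait=6 total=13
k=2 load=t2/9c comp=t1/8c wait=9 total=22
k=3 load=t3/7c comp=t2/9c wait=9 total=31
k=4 load=t4/9c comp=t3/7c wait=9 total=40
k=5 load=- comp=t4/4c wait=4 total=44

end_cycle[1] = 13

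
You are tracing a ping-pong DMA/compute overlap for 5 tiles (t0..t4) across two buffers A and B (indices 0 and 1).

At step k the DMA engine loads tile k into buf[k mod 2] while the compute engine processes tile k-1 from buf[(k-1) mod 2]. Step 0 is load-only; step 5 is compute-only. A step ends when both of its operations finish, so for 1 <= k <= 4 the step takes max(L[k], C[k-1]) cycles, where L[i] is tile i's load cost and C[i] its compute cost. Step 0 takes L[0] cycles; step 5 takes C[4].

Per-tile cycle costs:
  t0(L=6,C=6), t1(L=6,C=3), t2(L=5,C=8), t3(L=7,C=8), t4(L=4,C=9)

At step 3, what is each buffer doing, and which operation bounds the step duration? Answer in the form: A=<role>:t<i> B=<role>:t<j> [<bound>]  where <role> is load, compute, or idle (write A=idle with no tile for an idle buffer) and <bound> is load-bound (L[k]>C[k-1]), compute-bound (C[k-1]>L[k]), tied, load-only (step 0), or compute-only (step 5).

step 0: L[0]=6 → dur=6, Σ=6 | A=load:t0 B=idle [load-only]
step 1: L[1]=6 C[0]=6 → dur=6, Σ=12 | A=compute:t0 B=load:t1 [tied]
step 2: L[2]=5 C[1]=3 → dur=5, Σ=17 | A=load:t2 B=compute:t1 [load-bound]
step 3: L[3]=7 C[2]=8 → dur=8, Σ=25 | A=compute:t2 B=load:t3 [compute-bound]
step 4: L[4]=4 C[3]=8 → dur=8, Σ=33 | A=load:t4 B=compute:t3 [compute-bound]
step 5: C[4]=9 → dur=9, Σ=42 | A=compute:t4 B=idle [compute-only]

step 3: A=compute:t2 B=load:t3 [compute-bound]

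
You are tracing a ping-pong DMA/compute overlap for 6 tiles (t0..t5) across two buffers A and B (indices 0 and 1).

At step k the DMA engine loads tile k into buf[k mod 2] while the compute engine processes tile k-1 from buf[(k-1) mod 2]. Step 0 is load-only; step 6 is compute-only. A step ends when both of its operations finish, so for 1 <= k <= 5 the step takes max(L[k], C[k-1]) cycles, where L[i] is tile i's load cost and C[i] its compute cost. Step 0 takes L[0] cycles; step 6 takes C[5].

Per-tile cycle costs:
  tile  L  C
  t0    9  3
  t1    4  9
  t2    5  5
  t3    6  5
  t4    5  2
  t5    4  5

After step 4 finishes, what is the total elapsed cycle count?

end_cycle[4] = 33

  0. 9=9c; end=9; A:t0 B:-
  1. max(4,3)=4c; end=13; A:t0 B:t1
  2. max(5,9)=9c; end=22; A:t2 B:t1
  3. max(6,5)=6c; end=28; A:t2 B:t3
  4. max(5,5)=5c; end=33; A:t4 B:t3
  5. max(4,2)=4c; end=37; A:t4 B:t5
  6. 5=5c; end=42; A:t4 B:t5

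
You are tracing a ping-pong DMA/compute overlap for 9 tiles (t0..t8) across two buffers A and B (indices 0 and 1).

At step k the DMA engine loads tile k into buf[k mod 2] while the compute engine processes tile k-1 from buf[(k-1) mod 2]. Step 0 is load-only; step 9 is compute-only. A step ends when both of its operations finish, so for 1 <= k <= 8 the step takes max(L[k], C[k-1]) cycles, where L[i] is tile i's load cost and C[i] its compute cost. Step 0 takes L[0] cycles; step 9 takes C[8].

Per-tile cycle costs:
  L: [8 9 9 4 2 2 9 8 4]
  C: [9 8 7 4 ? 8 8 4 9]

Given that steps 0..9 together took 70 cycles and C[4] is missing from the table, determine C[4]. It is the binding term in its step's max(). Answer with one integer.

C[4] = 3

step 0 → dur = L[0]=8 = 8
step 1 → dur = max(L[1]=9, C[0]=9) = 9
step 2 → dur = max(L[2]=9, C[1]=8) = 9
step 3 → dur = max(L[3]=4, C[2]=7) = 7
step 4 → dur = max(L[4]=2, C[3]=4) = 4
step 5 → dur = max(L[5]=2, C[4]=?) = C[4]  (unknown; binding)
step 6 → dur = max(L[6]=9, C[5]=8) = 9
step 7 → dur = max(L[7]=8, C[6]=8) = 8
step 8 → dur = max(L[8]=4, C[7]=4) = 4
step 9 → dur = C[8]=9 = 9
sum of known step durations = 67
dur[5] = total - known = 70 - 67 = 3
C[4] is the binding max in step 5, so C[4] = dur[5] = 3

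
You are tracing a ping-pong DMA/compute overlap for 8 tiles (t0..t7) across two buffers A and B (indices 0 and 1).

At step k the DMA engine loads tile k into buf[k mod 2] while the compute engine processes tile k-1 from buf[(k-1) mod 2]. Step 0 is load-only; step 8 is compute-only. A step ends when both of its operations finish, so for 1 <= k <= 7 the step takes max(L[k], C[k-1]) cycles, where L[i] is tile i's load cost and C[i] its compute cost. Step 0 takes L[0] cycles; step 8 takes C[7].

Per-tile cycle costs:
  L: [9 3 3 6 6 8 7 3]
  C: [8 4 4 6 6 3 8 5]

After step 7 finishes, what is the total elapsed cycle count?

end_cycle[7] = 56

step 0: L[0]=9 → dur=9, Σ=9 | A=load:t0 B=idle [load-only]
step 1: L[1]=3 C[0]=8 → dur=8, Σ=17 | A=compute:t0 B=load:t1 [compute-bound]
step 2: L[2]=3 C[1]=4 → dur=4, Σ=21 | A=load:t2 B=compute:t1 [compute-bound]
step 3: L[3]=6 C[2]=4 → dur=6, Σ=27 | A=compute:t2 B=load:t3 [load-bound]
step 4: L[4]=6 C[3]=6 → dur=6, Σ=33 | A=load:t4 B=compute:t3 [tied]
step 5: L[5]=8 C[4]=6 → dur=8, Σ=41 | A=compute:t4 B=load:t5 [load-bound]
step 6: L[6]=7 C[5]=3 → dur=7, Σ=48 | A=load:t6 B=compute:t5 [load-bound]
step 7: L[7]=3 C[6]=8 → dur=8, Σ=56 | A=compute:t6 B=load:t7 [compute-bound]
step 8: C[7]=5 → dur=5, Σ=61 | A=idle B=compute:t7 [compute-only]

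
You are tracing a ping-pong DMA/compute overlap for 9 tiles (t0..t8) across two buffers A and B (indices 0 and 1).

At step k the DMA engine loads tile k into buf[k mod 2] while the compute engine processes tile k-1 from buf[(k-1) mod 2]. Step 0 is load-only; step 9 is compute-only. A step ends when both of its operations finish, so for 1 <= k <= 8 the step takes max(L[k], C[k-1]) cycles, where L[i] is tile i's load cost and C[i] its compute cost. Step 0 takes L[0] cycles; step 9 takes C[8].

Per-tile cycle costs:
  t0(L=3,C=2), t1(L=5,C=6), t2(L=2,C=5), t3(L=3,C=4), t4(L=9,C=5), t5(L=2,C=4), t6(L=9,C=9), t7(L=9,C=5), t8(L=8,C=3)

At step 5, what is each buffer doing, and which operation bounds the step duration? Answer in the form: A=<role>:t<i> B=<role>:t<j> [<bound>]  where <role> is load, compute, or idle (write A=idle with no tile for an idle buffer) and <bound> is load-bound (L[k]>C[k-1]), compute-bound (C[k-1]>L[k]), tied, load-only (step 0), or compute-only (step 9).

step 0: L[0]=3 → dur=3, Σ=3 | A=load:t0 B=idle [load-only]
step 1: L[1]=5 C[0]=2 → dur=5, Σ=8 | A=compute:t0 B=load:t1 [load-bound]
step 2: L[2]=2 C[1]=6 → dur=6, Σ=14 | A=load:t2 B=compute:t1 [compute-bound]
step 3: L[3]=3 C[2]=5 → dur=5, Σ=19 | A=compute:t2 B=load:t3 [compute-bound]
step 4: L[4]=9 C[3]=4 → dur=9, Σ=28 | A=load:t4 B=compute:t3 [load-bound]
step 5: L[5]=2 C[4]=5 → dur=5, Σ=33 | A=compute:t4 B=load:t5 [compute-bound]
step 6: L[6]=9 C[5]=4 → dur=9, Σ=42 | A=load:t6 B=compute:t5 [load-bound]
step 7: L[7]=9 C[6]=9 → dur=9, Σ=51 | A=compute:t6 B=load:t7 [tied]
step 8: L[8]=8 C[7]=5 → dur=8, Σ=59 | A=load:t8 B=compute:t7 [load-bound]
step 9: C[8]=3 → dur=3, Σ=62 | A=compute:t8 B=idle [compute-only]

step 5: A=compute:t4 B=load:t5 [compute-bound]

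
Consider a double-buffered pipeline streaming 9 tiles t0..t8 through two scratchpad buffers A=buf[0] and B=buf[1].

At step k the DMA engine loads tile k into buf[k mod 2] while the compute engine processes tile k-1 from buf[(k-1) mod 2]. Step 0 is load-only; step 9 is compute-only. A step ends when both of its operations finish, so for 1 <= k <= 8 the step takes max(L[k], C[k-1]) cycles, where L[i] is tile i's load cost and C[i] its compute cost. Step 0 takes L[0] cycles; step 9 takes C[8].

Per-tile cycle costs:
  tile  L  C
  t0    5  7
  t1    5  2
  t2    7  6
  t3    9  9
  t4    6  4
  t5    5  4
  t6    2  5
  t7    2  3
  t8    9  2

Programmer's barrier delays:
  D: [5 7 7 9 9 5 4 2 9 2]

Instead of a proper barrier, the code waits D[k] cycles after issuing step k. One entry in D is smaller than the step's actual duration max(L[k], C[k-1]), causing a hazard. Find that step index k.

hazard at step 7

step 0: need L[0]=5 = 5; D[0]=5 ok
step 1: need max(L[1]=5,C[0]=7) = 7; D[1]=7 ok
step 2: need max(L[2]=7,C[1]=2) = 7; D[2]=7 ok
step 3: need max(L[3]=9,C[2]=6) = 9; D[3]=9 ok
step 4: need max(L[4]=6,C[3]=9) = 9; D[4]=9 ok
step 5: need max(L[5]=5,C[4]=4) = 5; D[5]=5 ok
step 6: need max(L[6]=2,C[5]=4) = 4; D[6]=4 ok
step 7: need max(L[7]=2,C[6]=5) = 5; D[7]=2 SHORT
step 8: need max(L[8]=9,C[7]=3) = 9; D[8]=9 ok
step 9: need C[8]=2 = 2; D[9]=2 ok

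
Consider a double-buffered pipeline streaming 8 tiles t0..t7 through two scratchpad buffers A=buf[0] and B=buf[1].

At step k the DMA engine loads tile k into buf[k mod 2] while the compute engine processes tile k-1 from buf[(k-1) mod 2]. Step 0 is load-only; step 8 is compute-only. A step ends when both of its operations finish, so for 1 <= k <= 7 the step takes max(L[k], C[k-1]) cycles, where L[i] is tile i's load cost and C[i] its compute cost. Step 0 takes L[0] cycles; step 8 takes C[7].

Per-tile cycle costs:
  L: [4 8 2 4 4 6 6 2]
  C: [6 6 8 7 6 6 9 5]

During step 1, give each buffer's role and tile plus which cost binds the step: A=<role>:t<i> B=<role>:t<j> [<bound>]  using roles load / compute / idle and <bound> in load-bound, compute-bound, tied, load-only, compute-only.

step 0: L[0]=4 → dur=4, Σ=4 | A=load:t0 B=idle [load-only]
step 1: L[1]=8 C[0]=6 → dur=8, Σ=12 | A=compute:t0 B=load:t1 [load-bound]
step 2: L[2]=2 C[1]=6 → dur=6, Σ=18 | A=load:t2 B=compute:t1 [compute-bound]
step 3: L[3]=4 C[2]=8 → dur=8, Σ=26 | A=compute:t2 B=load:t3 [compute-bound]
step 4: L[4]=4 C[3]=7 → dur=7, Σ=33 | A=load:t4 B=compute:t3 [compute-bound]
step 5: L[5]=6 C[4]=6 → dur=6, Σ=39 | A=compute:t4 B=load:t5 [tied]
step 6: L[6]=6 C[5]=6 → dur=6, Σ=45 | A=load:t6 B=compute:t5 [tied]
step 7: L[7]=2 C[6]=9 → dur=9, Σ=54 | A=compute:t6 B=load:t7 [compute-bound]
step 8: C[7]=5 → dur=5, Σ=59 | A=idle B=compute:t7 [compute-only]

step 1: A=compute:t0 B=load:t1 [load-bound]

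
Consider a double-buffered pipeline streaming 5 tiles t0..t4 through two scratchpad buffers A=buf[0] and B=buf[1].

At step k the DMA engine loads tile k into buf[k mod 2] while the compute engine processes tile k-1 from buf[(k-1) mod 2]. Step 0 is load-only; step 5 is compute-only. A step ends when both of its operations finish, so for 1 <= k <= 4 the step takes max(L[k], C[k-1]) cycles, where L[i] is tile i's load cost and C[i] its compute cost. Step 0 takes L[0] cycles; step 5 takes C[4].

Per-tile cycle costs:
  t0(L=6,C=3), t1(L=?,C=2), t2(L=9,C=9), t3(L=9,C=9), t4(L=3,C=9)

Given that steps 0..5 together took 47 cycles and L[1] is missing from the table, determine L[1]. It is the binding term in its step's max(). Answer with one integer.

step 0: dur = L[0]=6 = 6
step 1: dur = max(L[1]=?, C[0]=3) = L[1]  (unknown; binding)
step 2: dur = max(L[2]=9, C[1]=2) = 9
step 3: dur = max(L[3]=9, C[2]=9) = 9
step 4: dur = max(L[4]=3, C[3]=9) = 9
step 5: dur = C[4]=9 = 9
sum of known step durations = 42
dur[1] = total - known = 47 - 42 = 5
L[1] is the binding max in step 1, so L[1] = dur[1] = 5

L[1] = 5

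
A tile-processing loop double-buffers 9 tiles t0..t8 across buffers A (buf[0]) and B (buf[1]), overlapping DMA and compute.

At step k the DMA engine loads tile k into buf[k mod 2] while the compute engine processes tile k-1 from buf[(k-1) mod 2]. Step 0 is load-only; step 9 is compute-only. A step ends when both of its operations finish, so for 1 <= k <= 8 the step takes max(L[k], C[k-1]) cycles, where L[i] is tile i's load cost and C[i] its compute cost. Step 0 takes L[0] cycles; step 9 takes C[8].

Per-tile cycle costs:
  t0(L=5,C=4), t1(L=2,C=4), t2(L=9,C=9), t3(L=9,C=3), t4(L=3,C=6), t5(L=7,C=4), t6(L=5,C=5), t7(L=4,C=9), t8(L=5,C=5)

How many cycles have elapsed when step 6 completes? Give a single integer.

k=0 load=t0/5c comp=- wait=5 total=5
k=1 load=t1/2c comp=t0/4c wait=4 total=9
k=2 load=t2/9c comp=t1/4c wait=9 total=18
k=3 load=t3/9c comp=t2/9c wait=9 total=27
k=4 load=t4/3c comp=t3/3c wait=3 total=30
k=5 load=t5/7c comp=t4/6c wait=7 total=37
k=6 load=t6/5c comp=t5/4c wait=5 total=42
k=7 load=t7/4c comp=t6/5c wait=5 total=47
k=8 load=t8/5c comp=t7/9c wait=9 total=56
k=9 load=- comp=t8/5c wait=5 total=61

end_cycle[6] = 42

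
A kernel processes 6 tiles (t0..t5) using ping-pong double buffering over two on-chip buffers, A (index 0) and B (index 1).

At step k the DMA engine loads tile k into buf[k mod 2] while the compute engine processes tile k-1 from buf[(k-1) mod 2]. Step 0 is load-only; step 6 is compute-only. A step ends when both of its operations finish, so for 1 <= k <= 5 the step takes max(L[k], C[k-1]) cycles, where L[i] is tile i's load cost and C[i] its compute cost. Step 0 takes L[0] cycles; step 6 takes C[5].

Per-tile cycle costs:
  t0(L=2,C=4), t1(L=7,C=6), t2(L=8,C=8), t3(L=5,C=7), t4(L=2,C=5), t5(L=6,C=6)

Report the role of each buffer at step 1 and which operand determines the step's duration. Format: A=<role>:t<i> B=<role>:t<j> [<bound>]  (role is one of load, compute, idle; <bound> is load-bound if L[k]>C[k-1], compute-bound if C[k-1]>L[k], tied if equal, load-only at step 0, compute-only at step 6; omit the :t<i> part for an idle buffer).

step 0: L[0]=2 → dur=2, Σ=2 | A=load:t0 B=idle [load-only]
step 1: L[1]=7 C[0]=4 → dur=7, Σ=9 | A=compute:t0 B=load:t1 [load-bound]
step 2: L[2]=8 C[1]=6 → dur=8, Σ=17 | A=load:t2 B=compute:t1 [load-bound]
step 3: L[3]=5 C[2]=8 → dur=8, Σ=25 | A=compute:t2 B=load:t3 [compute-bound]
step 4: L[4]=2 C[3]=7 → dur=7, Σ=32 | A=load:t4 B=compute:t3 [compute-bound]
step 5: L[5]=6 C[4]=5 → dur=6, Σ=38 | A=compute:t4 B=load:t5 [load-bound]
step 6: C[5]=6 → dur=6, Σ=44 | A=idle B=compute:t5 [compute-only]

step 1: A=compute:t0 B=load:t1 [load-bound]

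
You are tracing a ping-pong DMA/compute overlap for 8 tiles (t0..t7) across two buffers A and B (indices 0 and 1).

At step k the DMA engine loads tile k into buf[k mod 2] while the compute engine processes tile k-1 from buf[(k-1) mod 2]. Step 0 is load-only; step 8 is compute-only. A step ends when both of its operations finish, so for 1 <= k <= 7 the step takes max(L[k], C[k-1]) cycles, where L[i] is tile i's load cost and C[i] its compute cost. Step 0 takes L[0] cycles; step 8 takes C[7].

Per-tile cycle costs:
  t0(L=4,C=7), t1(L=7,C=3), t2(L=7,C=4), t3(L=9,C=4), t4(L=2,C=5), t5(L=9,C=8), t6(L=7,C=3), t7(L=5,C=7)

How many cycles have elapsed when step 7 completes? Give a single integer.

end_cycle[7] = 53

step 0: L[0]=4 → dur=4, Σ=4 | A=load:t0 B=idle [load-only]
step 1: L[1]=7 C[0]=7 → dur=7, Σ=11 | A=compute:t0 B=load:t1 [tied]
step 2: L[2]=7 C[1]=3 → dur=7, Σ=18 | A=load:t2 B=compute:t1 [load-bound]
step 3: L[3]=9 C[2]=4 → dur=9, Σ=27 | A=compute:t2 B=load:t3 [load-bound]
step 4: L[4]=2 C[3]=4 → dur=4, Σ=31 | A=load:t4 B=compute:t3 [compute-bound]
step 5: L[5]=9 C[4]=5 → dur=9, Σ=40 | A=compute:t4 B=load:t5 [load-bound]
step 6: L[6]=7 C[5]=8 → dur=8, Σ=48 | A=load:t6 B=compute:t5 [compute-bound]
step 7: L[7]=5 C[6]=3 → dur=5, Σ=53 | A=compute:t6 B=load:t7 [load-bound]
step 8: C[7]=7 → dur=7, Σ=60 | A=idle B=compute:t7 [compute-only]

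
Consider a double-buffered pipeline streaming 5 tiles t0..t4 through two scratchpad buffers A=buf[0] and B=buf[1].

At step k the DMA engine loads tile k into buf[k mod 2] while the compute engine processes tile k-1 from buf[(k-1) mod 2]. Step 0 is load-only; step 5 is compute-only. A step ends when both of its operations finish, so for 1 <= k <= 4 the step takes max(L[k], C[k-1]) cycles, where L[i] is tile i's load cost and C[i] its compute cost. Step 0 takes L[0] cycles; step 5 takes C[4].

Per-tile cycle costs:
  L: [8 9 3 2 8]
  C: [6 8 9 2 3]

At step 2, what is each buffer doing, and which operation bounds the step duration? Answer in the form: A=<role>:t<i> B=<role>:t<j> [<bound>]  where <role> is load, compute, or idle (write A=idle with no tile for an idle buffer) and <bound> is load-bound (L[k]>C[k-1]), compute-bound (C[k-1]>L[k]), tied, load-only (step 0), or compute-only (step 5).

[0] DMA t0→A (8c) ∥ CU idle ⇒ 8c, clock 8
[1] DMA t1→B (9c) ∥ CU A:t0 (6c) ⇒ 9c, clock 17
[2] DMA t2→A (3c) ∥ CU B:t1 (8c) ⇒ 8c, clock 25
[3] DMA t3→B (2c) ∥ CU A:t2 (9c) ⇒ 9c, clock 34
[4] DMA t4→A (8c) ∥ CU B:t3 (2c) ⇒ 8c, clock 42
[5] DMA idle ∥ CU A:t4 (3c) ⇒ 3c, clock 45

step 2: A=load:t2 B=compute:t1 [compute-bound]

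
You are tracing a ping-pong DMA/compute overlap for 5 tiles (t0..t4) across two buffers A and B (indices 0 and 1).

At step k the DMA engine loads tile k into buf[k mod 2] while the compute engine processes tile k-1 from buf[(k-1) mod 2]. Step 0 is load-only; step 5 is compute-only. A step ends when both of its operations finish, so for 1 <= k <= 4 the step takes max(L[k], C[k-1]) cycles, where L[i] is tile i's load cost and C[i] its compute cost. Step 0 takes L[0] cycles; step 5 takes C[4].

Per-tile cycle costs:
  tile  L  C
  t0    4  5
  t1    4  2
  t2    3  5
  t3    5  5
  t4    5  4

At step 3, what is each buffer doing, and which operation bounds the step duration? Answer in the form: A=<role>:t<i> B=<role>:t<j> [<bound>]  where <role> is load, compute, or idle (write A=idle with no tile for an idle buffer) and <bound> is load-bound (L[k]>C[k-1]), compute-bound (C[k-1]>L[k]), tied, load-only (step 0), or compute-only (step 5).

step 3: A=compute:t2 B=load:t3 [tied]

[0] DMA t0→A (4c) ∥ CU idle ⇒ 4c, clock 4
[1] DMA t1→B (4c) ∥ CU A:t0 (5c) ⇒ 5c, clock 9
[2] DMA t2→A (3c) ∥ CU B:t1 (2c) ⇒ 3c, clock 12
[3] DMA t3→B (5c) ∥ CU A:t2 (5c) ⇒ 5c, clock 17
[4] DMA t4→A (5c) ∥ CU B:t3 (5c) ⇒ 5c, clock 22
[5] DMA idle ∥ CU A:t4 (4c) ⇒ 4c, clock 26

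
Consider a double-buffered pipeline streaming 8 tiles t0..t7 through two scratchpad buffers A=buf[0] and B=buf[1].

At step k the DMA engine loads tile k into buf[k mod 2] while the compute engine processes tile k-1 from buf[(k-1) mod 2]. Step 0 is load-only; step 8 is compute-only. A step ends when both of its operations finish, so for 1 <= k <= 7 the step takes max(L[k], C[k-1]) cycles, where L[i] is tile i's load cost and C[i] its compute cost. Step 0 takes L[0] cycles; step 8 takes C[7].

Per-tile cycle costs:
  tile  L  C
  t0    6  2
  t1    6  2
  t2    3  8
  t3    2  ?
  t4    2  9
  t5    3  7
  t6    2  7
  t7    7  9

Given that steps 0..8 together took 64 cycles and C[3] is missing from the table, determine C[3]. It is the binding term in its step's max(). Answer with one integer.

step 0: dur = L[0]=6 = 6
step 1: dur = max(L[1]=6, C[0]=2) = 6
step 2: dur = max(L[2]=3, C[1]=2) = 3
step 3: dur = max(L[3]=2, C[2]=8) = 8
step 4: dur = max(L[4]=2, C[3]=?) = C[3]  (unknown; binding)
step 5: dur = max(L[5]=3, C[4]=9) = 9
step 6: dur = max(L[6]=2, C[5]=7) = 7
step 7: dur = max(L[7]=7, C[6]=7) = 7
step 8: dur = C[7]=9 = 9
sum of known step durations = 55
dur[4] = total - known = 64 - 55 = 9
C[3] is the binding max in step 4, so C[3] = dur[4] = 9

C[3] = 9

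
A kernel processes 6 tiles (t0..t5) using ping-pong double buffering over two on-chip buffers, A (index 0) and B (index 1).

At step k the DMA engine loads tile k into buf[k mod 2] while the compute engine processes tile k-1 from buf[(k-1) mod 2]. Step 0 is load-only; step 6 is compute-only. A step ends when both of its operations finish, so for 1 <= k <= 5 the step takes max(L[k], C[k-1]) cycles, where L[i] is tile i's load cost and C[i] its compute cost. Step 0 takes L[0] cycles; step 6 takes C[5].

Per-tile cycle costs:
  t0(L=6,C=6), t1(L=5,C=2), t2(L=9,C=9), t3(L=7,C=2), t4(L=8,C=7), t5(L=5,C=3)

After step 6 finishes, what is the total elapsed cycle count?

end_cycle[6] = 48

[0] DMA t0→A (6c) ∥ CU idle ⇒ 6c, clock 6
[1] DMA t1→B (5c) ∥ CU A:t0 (6c) ⇒ 6c, clock 12
[2] DMA t2→A (9c) ∥ CU B:t1 (2c) ⇒ 9c, clock 21
[3] DMA t3→B (7c) ∥ CU A:t2 (9c) ⇒ 9c, clock 30
[4] DMA t4→A (8c) ∥ CU B:t3 (2c) ⇒ 8c, clock 38
[5] DMA t5→B (5c) ∥ CU A:t4 (7c) ⇒ 7c, clock 45
[6] DMA idle ∥ CU B:t5 (3c) ⇒ 3c, clock 48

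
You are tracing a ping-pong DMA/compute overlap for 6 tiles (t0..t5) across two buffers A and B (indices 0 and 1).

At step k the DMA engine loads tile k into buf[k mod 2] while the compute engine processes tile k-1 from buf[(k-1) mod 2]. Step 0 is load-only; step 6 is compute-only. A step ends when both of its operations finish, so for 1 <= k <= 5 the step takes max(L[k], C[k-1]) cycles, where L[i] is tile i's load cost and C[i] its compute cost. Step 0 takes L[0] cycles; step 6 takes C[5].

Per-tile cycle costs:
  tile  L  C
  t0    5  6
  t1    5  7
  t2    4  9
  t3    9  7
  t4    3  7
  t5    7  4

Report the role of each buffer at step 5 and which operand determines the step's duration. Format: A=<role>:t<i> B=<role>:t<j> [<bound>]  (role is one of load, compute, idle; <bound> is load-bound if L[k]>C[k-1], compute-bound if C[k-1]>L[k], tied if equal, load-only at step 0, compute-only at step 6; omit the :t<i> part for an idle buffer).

step 5: A=compute:t4 B=load:t5 [tied]

  0. 5=5c; end=5; A:t0 B:-
  1. max(5,6)=6c; end=11; A:t0 B:t1
  2. max(4,7)=7c; end=18; A:t2 B:t1
  3. max(9,9)=9c; end=27; A:t2 B:t3
  4. max(3,7)=7c; end=34; A:t4 B:t3
  5. max(7,7)=7c; end=41; A:t4 B:t5
  6. 4=4c; end=45; A:t4 B:t5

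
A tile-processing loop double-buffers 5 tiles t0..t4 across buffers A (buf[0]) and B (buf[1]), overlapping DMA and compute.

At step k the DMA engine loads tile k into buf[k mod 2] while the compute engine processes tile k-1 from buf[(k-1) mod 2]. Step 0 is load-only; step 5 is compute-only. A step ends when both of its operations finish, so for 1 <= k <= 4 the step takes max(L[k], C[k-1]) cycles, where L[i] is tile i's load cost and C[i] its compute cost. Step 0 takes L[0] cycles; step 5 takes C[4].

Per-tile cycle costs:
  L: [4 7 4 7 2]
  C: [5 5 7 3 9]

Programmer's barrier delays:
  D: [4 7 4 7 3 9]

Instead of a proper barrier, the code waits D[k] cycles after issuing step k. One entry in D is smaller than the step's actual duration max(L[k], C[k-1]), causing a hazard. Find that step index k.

hazard at step 2

step 0: need L[0]=4 = 4; D[0]=4 ok
step 1: need max(L[1]=7,C[0]=5) = 7; D[1]=7 ok
step 2: need max(L[2]=4,C[1]=5) = 5; D[2]=4 SHORT
step 3: need max(L[3]=7,C[2]=7) = 7; D[3]=7 ok
step 4: need max(L[4]=2,C[3]=3) = 3; D[4]=3 ok
step 5: need C[4]=9 = 9; D[5]=9 ok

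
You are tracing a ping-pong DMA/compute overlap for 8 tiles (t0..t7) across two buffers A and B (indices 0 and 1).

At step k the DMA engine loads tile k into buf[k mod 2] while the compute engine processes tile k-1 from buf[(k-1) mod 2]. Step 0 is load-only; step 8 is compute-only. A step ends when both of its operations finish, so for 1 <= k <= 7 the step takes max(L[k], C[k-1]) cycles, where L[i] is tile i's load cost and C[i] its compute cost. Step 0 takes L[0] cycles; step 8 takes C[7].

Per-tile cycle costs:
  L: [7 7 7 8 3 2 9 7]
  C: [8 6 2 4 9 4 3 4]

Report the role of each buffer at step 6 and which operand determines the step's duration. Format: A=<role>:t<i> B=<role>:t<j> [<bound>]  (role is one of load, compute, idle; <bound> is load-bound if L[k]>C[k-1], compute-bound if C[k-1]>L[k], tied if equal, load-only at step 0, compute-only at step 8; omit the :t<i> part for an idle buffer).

step 6: A=load:t6 B=compute:t5 [load-bound]

k=0 load=t0/7c comp=- wait=7 total=7
k=1 load=t1/7c comp=t0/8c wait=8 total=15
k=2 load=t2/7c comp=t1/6c wait=7 total=22
k=3 load=t3/8c comp=t2/2c wait=8 total=30
k=4 load=t4/3c comp=t3/4c wait=4 total=34
k=5 load=t5/2c comp=t4/9c wait=9 total=43
k=6 load=t6/9c comp=t5/4c wait=9 total=52
k=7 load=t7/7c comp=t6/3c wait=7 total=59
k=8 load=- comp=t7/4c wait=4 total=63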